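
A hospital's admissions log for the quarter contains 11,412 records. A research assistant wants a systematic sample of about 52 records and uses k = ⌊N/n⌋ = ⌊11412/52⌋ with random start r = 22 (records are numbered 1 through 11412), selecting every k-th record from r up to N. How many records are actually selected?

k = ⌊11412/52⌋ = 219
Achieved size = ⌊(11412 − 22)/219⌋ + 1 = ⌊11390/219⌋ + 1 = 52 + 1 = 53
(last selection: 22 + 52×219 = 11410 ≤ 11412; next would be 11629 > 11412)

53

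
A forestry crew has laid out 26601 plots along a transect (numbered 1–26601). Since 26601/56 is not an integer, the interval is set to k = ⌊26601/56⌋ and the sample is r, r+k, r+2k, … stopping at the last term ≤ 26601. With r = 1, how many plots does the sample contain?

k = ⌊26601/56⌋ = 475
Achieved size = ⌊(26601 − 1)/475⌋ + 1 = ⌊26600/475⌋ + 1 = 56 + 1 = 57
(last selection: 1 + 56×475 = 26601 ≤ 26601; next would be 27076 > 26601)

57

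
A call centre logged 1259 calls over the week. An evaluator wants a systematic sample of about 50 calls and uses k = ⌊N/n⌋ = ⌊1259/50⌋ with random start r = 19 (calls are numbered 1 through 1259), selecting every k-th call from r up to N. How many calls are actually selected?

50

k = ⌊1259/50⌋ = 25
Achieved size = ⌊(1259 − 19)/25⌋ + 1 = ⌊1240/25⌋ + 1 = 49 + 1 = 50
(last selection: 19 + 49×25 = 1244 ≤ 1259; next would be 1269 > 1259)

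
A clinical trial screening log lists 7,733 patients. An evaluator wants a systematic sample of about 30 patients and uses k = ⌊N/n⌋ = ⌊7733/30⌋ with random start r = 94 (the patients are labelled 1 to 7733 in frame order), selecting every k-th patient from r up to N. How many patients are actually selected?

k = ⌊7733/30⌋ = 257
Achieved size = ⌊(7733 − 94)/257⌋ + 1 = ⌊7639/257⌋ + 1 = 29 + 1 = 30
(last selection: 94 + 29×257 = 7547 ≤ 7733; next would be 7804 > 7733)

30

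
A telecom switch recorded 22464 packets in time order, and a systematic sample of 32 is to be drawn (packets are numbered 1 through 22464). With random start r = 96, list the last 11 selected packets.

k = N/n = 22464/32 = 702
22nd selection = 96 + 21×702 = 14838
23rd: 14838 + 702 = 15540
24th: 15540 + 702 = 16242
25th: 16242 + 702 = 16944
26th: 16944 + 702 = 17646
27th: 17646 + 702 = 18348
28th: 18348 + 702 = 19050
29th: 19050 + 702 = 19752
30th: 19752 + 702 = 20454
31st: 20454 + 702 = 21156
32nd: 21156 + 702 = 21858

14838, 15540, 16242, 16944, 17646, 18348, 19050, 19752, 20454, 21156, 21858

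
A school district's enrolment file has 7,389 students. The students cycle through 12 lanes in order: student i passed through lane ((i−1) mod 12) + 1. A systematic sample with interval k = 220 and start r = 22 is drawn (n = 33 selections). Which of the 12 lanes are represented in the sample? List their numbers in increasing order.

Consecutive selections differ by k = 220, so their lane numbers differ by 220 mod 12 = 4.
gcd(220, 12) = 4, so the sample visits 12/4 = 3 distinct residues mod 12.
Start 22 is lane 10; the lanes hit are 2, 6, 10.

2, 6, 10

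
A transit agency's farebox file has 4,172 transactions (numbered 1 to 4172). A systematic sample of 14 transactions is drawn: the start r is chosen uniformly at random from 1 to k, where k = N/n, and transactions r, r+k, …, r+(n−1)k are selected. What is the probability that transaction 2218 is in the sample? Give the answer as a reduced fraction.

1/298

k = 4172/14 = 298.
Transaction 2218 is selected iff r ≡ 2218 (mod 298); exactly one such r in {1,…,298}.
Inclusion probability = 1/298.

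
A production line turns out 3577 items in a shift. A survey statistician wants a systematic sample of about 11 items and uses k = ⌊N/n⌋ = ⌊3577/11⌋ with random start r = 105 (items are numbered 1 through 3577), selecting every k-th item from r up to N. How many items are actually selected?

k = ⌊3577/11⌋ = 325
Achieved size = ⌊(3577 − 105)/325⌋ + 1 = ⌊3472/325⌋ + 1 = 10 + 1 = 11
(last selection: 105 + 10×325 = 3355 ≤ 3577; next would be 3680 > 3577)

11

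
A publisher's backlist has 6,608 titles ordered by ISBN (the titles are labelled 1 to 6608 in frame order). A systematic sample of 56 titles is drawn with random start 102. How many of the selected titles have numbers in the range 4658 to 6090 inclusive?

k = 6608/56 = 118
First selection ≥ 4658: 102 + ⌈(4658−102)/118⌉·118 = 102 + 39×118 = 4704
Last selection ≤ 6090: 102 + ⌊(6090−102)/118⌋·118 = 102 + 50×118 = 6002
Count = 50 − 39 + 1 = 12

12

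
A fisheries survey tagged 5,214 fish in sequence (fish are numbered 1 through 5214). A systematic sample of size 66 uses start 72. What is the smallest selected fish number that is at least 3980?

4022

k = 5214/66 = 79
Steps past start: ⌈(3980 − 72)/79⌉ = ⌈3908/79⌉ = 50
Selected fish: 72 + 50×79 = 4022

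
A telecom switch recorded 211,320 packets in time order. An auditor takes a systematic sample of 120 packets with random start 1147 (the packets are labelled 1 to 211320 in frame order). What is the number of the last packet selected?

k = 211320/120 = 1761
120th selection = r + (120−1)·k = 1147 + 119×1761 = 1147 + 209559 = 210706

210706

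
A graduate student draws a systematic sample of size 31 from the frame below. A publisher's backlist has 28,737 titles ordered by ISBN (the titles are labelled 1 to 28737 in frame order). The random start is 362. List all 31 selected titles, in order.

k = N/n = 28737/31 = 927
title 1: 362
title 2: 362 + 927 = 1289
title 3: 1289 + 927 = 2216
title 4: 2216 + 927 = 3143
title 5: 3143 + 927 = 4070
title 6: 4070 + 927 = 4997
title 7: 4997 + 927 = 5924
title 8: 5924 + 927 = 6851
title 9: 6851 + 927 = 7778
title 10: 7778 + 927 = 8705
title 11: 8705 + 927 = 9632
title 12: 9632 + 927 = 10559
title 13: 10559 + 927 = 11486
title 14: 11486 + 927 = 12413
title 15: 12413 + 927 = 13340
title 16: 13340 + 927 = 14267
title 17: 14267 + 927 = 15194
title 18: 15194 + 927 = 16121
title 19: 16121 + 927 = 17048
title 20: 17048 + 927 = 17975
title 21: 17975 + 927 = 18902
title 22: 18902 + 927 = 19829
title 23: 19829 + 927 = 20756
title 24: 20756 + 927 = 21683
title 25: 21683 + 927 = 22610
title 26: 22610 + 927 = 23537
title 27: 23537 + 927 = 24464
title 28: 24464 + 927 = 25391
title 29: 25391 + 927 = 26318
title 30: 26318 + 927 = 27245
title 31: 27245 + 927 = 28172

362, 1289, 2216, 3143, 4070, 4997, 5924, 6851, 7778, 8705, 9632, 10559, 11486, 12413, 13340, 14267, 15194, 16121, 17048, 17975, 18902, 19829, 20756, 21683, 22610, 23537, 24464, 25391, 26318, 27245, 28172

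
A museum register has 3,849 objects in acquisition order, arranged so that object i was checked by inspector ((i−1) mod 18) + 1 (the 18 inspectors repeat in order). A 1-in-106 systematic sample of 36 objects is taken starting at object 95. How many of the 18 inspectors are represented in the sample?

Consecutive selections differ by k = 106, so their inspector numbers differ by 106 mod 18 = 16.
gcd(106, 18) = 2, so the sample visits 18/2 = 9 distinct residues mod 18.
Start 95 is inspector 5; the inspectors hit are 1, 3, 5, 7, 9, 11, 13, 15, 17.

9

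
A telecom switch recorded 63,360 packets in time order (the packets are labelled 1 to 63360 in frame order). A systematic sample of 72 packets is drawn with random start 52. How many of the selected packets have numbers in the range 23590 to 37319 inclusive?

16

k = 63360/72 = 880
First selection ≥ 23590: 52 + ⌈(23590−52)/880⌉·880 = 52 + 27×880 = 23812
Last selection ≤ 37319: 52 + ⌊(37319−52)/880⌋·880 = 52 + 42×880 = 37012
Count = 42 − 27 + 1 = 16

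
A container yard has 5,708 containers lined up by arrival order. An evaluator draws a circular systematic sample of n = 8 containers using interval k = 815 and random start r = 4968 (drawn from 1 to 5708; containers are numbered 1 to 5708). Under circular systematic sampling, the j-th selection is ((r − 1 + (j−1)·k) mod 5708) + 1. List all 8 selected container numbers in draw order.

Selection 1: 4968
Selection 2: 4968 + 815 = 5783 → 5783 − 5708 = 75
Selection 3: 75 + 815 = 890
Selection 4: 890 + 815 = 1705
Selection 5: 1705 + 815 = 2520
Selection 6: 2520 + 815 = 3335
Selection 7: 3335 + 815 = 4150
Selection 8: 4150 + 815 = 4965

4968, 75, 890, 1705, 2520, 3335, 4150, 4965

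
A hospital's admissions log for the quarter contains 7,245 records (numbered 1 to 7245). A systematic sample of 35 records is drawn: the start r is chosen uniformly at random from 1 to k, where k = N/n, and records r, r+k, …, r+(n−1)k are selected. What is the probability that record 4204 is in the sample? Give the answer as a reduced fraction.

k = 7245/35 = 207.
Record 4204 is selected iff r ≡ 4204 (mod 207); exactly one such r in {1,…,207}.
Inclusion probability = 1/207.

1/207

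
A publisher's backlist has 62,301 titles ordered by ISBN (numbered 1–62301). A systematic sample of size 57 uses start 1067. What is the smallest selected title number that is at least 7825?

8718

k = 62301/57 = 1093
Steps past start: ⌈(7825 − 1067)/1093⌉ = ⌈6758/1093⌉ = 7
Selected title: 1067 + 7×1093 = 8718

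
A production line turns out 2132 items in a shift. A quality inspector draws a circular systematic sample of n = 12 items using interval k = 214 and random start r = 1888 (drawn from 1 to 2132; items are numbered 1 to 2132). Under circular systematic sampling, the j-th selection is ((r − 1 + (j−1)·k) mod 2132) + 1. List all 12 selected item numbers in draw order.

1888, 2102, 184, 398, 612, 826, 1040, 1254, 1468, 1682, 1896, 2110

Selection 1: 1888
Selection 2: 1888 + 214 = 2102
Selection 3: 2102 + 214 = 2316 → 2316 − 2132 = 184
Selection 4: 184 + 214 = 398
Selection 5: 398 + 214 = 612
Selection 6: 612 + 214 = 826
Selection 7: 826 + 214 = 1040
Selection 8: 1040 + 214 = 1254
Selection 9: 1254 + 214 = 1468
Selection 10: 1468 + 214 = 1682
Selection 11: 1682 + 214 = 1896
Selection 12: 1896 + 214 = 2110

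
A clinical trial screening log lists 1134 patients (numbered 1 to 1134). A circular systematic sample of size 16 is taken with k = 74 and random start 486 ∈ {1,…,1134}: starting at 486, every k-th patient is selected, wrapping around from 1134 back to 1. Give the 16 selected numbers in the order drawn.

Selection 1: 486
Selection 2: 486 + 74 = 560
Selection 3: 560 + 74 = 634
Selection 4: 634 + 74 = 708
Selection 5: 708 + 74 = 782
Selection 6: 782 + 74 = 856
Selection 7: 856 + 74 = 930
Selection 8: 930 + 74 = 1004
Selection 9: 1004 + 74 = 1078
Selection 10: 1078 + 74 = 1152 → 1152 − 1134 = 18
Selection 11: 18 + 74 = 92
Selection 12: 92 + 74 = 166
Selection 13: 166 + 74 = 240
Selection 14: 240 + 74 = 314
Selection 15: 314 + 74 = 388
Selection 16: 388 + 74 = 462

486, 560, 634, 708, 782, 856, 930, 1004, 1078, 18, 92, 166, 240, 314, 388, 462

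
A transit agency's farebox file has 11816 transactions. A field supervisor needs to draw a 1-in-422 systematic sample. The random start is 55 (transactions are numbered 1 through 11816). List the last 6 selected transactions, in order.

9339, 9761, 10183, 10605, 11027, 11449

23rd selection = 55 + 22×422 = 9339
24th: 9339 + 422 = 9761
25th: 9761 + 422 = 10183
26th: 10183 + 422 = 10605
27th: 10605 + 422 = 11027
28th: 11027 + 422 = 11449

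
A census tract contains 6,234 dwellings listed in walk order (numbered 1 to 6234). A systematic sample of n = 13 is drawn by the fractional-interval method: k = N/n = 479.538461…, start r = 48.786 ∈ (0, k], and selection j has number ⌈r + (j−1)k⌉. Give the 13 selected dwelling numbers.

j=1: r + 0k = 48.786 → ⌈·⌉ = 49
j=2: r + 1k = 528.324461… → ⌈·⌉ = 529
j=3: r + 2k = 1007.862923… → ⌈·⌉ = 1008
j=4: r + 3k = 1487.401384… → ⌈·⌉ = 1488
j=5: r + 4k = 1966.939846… → ⌈·⌉ = 1967
j=6: r + 5k = 2446.478307… → ⌈·⌉ = 2447
j=7: r + 6k = 2926.016769… → ⌈·⌉ = 2927
j=8: r + 7k = 3405.555230… → ⌈·⌉ = 3406
j=9: r + 8k = 3885.093692… → ⌈·⌉ = 3886
j=10: r + 9k = 4364.632153… → ⌈·⌉ = 4365
j=11: r + 10k = 4844.170615… → ⌈·⌉ = 4845
j=12: r + 11k = 5323.709076… → ⌈·⌉ = 5324
j=13: r + 12k = 5803.247538… → ⌈·⌉ = 5804

49, 529, 1008, 1488, 1967, 2447, 2927, 3406, 3886, 4365, 4845, 5324, 5804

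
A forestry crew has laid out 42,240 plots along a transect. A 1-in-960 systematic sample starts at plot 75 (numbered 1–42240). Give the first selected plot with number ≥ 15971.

16395

k = 960
Steps past start: ⌈(15971 − 75)/960⌉ = ⌈15896/960⌉ = 17
Selected plot: 75 + 17×960 = 16395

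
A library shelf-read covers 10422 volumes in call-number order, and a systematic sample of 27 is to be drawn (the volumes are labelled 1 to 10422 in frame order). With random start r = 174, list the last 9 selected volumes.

7122, 7508, 7894, 8280, 8666, 9052, 9438, 9824, 10210

k = N/n = 10422/27 = 386
19th selection = 174 + 18×386 = 7122
20th: 7122 + 386 = 7508
21st: 7508 + 386 = 7894
22nd: 7894 + 386 = 8280
23rd: 8280 + 386 = 8666
24th: 8666 + 386 = 9052
25th: 9052 + 386 = 9438
26th: 9438 + 386 = 9824
27th: 9824 + 386 = 10210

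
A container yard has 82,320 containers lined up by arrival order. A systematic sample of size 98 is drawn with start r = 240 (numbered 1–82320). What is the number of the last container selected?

81720

k = 82320/98 = 840
98th selection = r + (98−1)·k = 240 + 97×840 = 240 + 81480 = 81720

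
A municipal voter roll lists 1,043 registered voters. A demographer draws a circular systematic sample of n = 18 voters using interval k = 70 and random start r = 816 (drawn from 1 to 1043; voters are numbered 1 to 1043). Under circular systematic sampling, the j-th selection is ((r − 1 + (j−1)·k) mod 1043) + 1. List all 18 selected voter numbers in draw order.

Selection 1: 816
Selection 2: 816 + 70 = 886
Selection 3: 886 + 70 = 956
Selection 4: 956 + 70 = 1026
Selection 5: 1026 + 70 = 1096 → 1096 − 1043 = 53
Selection 6: 53 + 70 = 123
Selection 7: 123 + 70 = 193
Selection 8: 193 + 70 = 263
Selection 9: 263 + 70 = 333
Selection 10: 333 + 70 = 403
Selection 11: 403 + 70 = 473
Selection 12: 473 + 70 = 543
Selection 13: 543 + 70 = 613
Selection 14: 613 + 70 = 683
Selection 15: 683 + 70 = 753
Selection 16: 753 + 70 = 823
Selection 17: 823 + 70 = 893
Selection 18: 893 + 70 = 963

816, 886, 956, 1026, 53, 123, 193, 263, 333, 403, 473, 543, 613, 683, 753, 823, 893, 963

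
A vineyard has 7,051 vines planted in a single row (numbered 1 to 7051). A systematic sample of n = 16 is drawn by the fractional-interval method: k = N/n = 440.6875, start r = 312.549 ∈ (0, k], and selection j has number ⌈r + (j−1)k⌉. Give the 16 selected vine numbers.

313, 754, 1194, 1635, 2076, 2516, 2957, 3398, 3839, 4279, 4720, 5161, 5601, 6042, 6483, 6923

j=1: r + 0k = 312.549 → ⌈·⌉ = 313
j=2: r + 1k = 753.2365 → ⌈·⌉ = 754
j=3: r + 2k = 1193.924 → ⌈·⌉ = 1194
j=4: r + 3k = 1634.6115 → ⌈·⌉ = 1635
j=5: r + 4k = 2075.299 → ⌈·⌉ = 2076
j=6: r + 5k = 2515.9865 → ⌈·⌉ = 2516
j=7: r + 6k = 2956.674 → ⌈·⌉ = 2957
j=8: r + 7k = 3397.3615 → ⌈·⌉ = 3398
j=9: r + 8k = 3838.049 → ⌈·⌉ = 3839
j=10: r + 9k = 4278.7365 → ⌈·⌉ = 4279
j=11: r + 10k = 4719.424 → ⌈·⌉ = 4720
j=12: r + 11k = 5160.1115 → ⌈·⌉ = 5161
j=13: r + 12k = 5600.799 → ⌈·⌉ = 5601
j=14: r + 13k = 6041.4865 → ⌈·⌉ = 6042
j=15: r + 14k = 6482.174 → ⌈·⌉ = 6483
j=16: r + 15k = 6922.8615 → ⌈·⌉ = 6923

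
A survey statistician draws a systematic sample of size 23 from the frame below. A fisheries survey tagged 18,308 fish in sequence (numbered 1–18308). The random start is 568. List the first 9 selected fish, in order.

k = N/n = 18308/23 = 796
fish 1: 568
fish 2: 568 + 796 = 1364
fish 3: 1364 + 796 = 2160
fish 4: 2160 + 796 = 2956
fish 5: 2956 + 796 = 3752
fish 6: 3752 + 796 = 4548
fish 7: 4548 + 796 = 5344
fish 8: 5344 + 796 = 6140
fish 9: 6140 + 796 = 6936

568, 1364, 2160, 2956, 3752, 4548, 5344, 6140, 6936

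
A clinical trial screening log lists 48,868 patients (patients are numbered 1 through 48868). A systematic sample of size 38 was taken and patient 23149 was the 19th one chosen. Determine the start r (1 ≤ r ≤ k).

1

k = 48868/38 = 1286
r = 23149 − (19−1)×1286 = 23149 − 23148 = 1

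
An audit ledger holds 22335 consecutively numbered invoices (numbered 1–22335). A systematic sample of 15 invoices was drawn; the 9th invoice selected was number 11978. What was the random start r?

66

k = 22335/15 = 1489
r = 11978 − (9−1)×1489 = 11978 − 11912 = 66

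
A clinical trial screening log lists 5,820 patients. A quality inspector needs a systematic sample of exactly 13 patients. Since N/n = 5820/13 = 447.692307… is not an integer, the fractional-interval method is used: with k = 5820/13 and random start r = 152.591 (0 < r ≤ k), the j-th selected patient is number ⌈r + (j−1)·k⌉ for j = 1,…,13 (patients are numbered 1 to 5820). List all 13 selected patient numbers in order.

153, 601, 1048, 1496, 1944, 2392, 2839, 3287, 3735, 4182, 4630, 5078, 5525

j=1: r + 0k = 152.591 → ⌈·⌉ = 153
j=2: r + 1k = 600.283307… → ⌈·⌉ = 601
j=3: r + 2k = 1047.975615… → ⌈·⌉ = 1048
j=4: r + 3k = 1495.667923… → ⌈·⌉ = 1496
j=5: r + 4k = 1943.360230… → ⌈·⌉ = 1944
j=6: r + 5k = 2391.052538… → ⌈·⌉ = 2392
j=7: r + 6k = 2838.744846… → ⌈·⌉ = 2839
j=8: r + 7k = 3286.437153… → ⌈·⌉ = 3287
j=9: r + 8k = 3734.129461… → ⌈·⌉ = 3735
j=10: r + 9k = 4181.821769… → ⌈·⌉ = 4182
j=11: r + 10k = 4629.514076… → ⌈·⌉ = 4630
j=12: r + 11k = 5077.206384… → ⌈·⌉ = 5078
j=13: r + 12k = 5524.898692… → ⌈·⌉ = 5525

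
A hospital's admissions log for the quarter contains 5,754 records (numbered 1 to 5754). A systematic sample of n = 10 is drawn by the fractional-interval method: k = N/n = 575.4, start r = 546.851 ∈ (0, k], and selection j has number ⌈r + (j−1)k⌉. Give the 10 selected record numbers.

547, 1123, 1698, 2274, 2849, 3424, 4000, 4575, 5151, 5726

j=1: r + 0k = 546.851 → ⌈·⌉ = 547
j=2: r + 1k = 1122.251 → ⌈·⌉ = 1123
j=3: r + 2k = 1697.651 → ⌈·⌉ = 1698
j=4: r + 3k = 2273.051 → ⌈·⌉ = 2274
j=5: r + 4k = 2848.451 → ⌈·⌉ = 2849
j=6: r + 5k = 3423.851 → ⌈·⌉ = 3424
j=7: r + 6k = 3999.251 → ⌈·⌉ = 4000
j=8: r + 7k = 4574.651 → ⌈·⌉ = 4575
j=9: r + 8k = 5150.051 → ⌈·⌉ = 5151
j=10: r + 9k = 5725.451 → ⌈·⌉ = 5726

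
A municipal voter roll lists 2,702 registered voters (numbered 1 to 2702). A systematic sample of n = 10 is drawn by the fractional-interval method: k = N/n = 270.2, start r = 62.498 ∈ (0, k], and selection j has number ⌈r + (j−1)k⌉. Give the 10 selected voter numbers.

j=1: r + 0k = 62.498 → ⌈·⌉ = 63
j=2: r + 1k = 332.698 → ⌈·⌉ = 333
j=3: r + 2k = 602.898 → ⌈·⌉ = 603
j=4: r + 3k = 873.098 → ⌈·⌉ = 874
j=5: r + 4k = 1143.298 → ⌈·⌉ = 1144
j=6: r + 5k = 1413.498 → ⌈·⌉ = 1414
j=7: r + 6k = 1683.698 → ⌈·⌉ = 1684
j=8: r + 7k = 1953.898 → ⌈·⌉ = 1954
j=9: r + 8k = 2224.098 → ⌈·⌉ = 2225
j=10: r + 9k = 2494.298 → ⌈·⌉ = 2495

63, 333, 603, 874, 1144, 1414, 1684, 1954, 2225, 2495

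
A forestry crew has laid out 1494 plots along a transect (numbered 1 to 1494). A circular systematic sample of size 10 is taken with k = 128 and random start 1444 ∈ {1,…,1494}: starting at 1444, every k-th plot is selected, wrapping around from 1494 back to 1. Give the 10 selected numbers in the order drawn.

Selection 1: 1444
Selection 2: 1444 + 128 = 1572 → 1572 − 1494 = 78
Selection 3: 78 + 128 = 206
Selection 4: 206 + 128 = 334
Selection 5: 334 + 128 = 462
Selection 6: 462 + 128 = 590
Selection 7: 590 + 128 = 718
Selection 8: 718 + 128 = 846
Selection 9: 846 + 128 = 974
Selection 10: 974 + 128 = 1102

1444, 78, 206, 334, 462, 590, 718, 846, 974, 1102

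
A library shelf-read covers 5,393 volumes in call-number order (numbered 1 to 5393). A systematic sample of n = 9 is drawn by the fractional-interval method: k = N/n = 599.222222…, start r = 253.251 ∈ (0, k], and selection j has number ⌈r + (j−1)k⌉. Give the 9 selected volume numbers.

j=1: r + 0k = 253.251 → ⌈·⌉ = 254
j=2: r + 1k = 852.473222… → ⌈·⌉ = 853
j=3: r + 2k = 1451.695444… → ⌈·⌉ = 1452
j=4: r + 3k = 2050.917666… → ⌈·⌉ = 2051
j=5: r + 4k = 2650.139888… → ⌈·⌉ = 2651
j=6: r + 5k = 3249.362111… → ⌈·⌉ = 3250
j=7: r + 6k = 3848.584333… → ⌈·⌉ = 3849
j=8: r + 7k = 4447.806555… → ⌈·⌉ = 4448
j=9: r + 8k = 5047.028777… → ⌈·⌉ = 5048

254, 853, 1452, 2051, 2651, 3250, 3849, 4448, 5048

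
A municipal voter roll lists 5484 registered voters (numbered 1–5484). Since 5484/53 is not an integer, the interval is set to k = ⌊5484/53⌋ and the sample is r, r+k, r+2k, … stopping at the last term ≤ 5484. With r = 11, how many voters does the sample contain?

54

k = ⌊5484/53⌋ = 103
Achieved size = ⌊(5484 − 11)/103⌋ + 1 = ⌊5473/103⌋ + 1 = 53 + 1 = 54
(last selection: 11 + 53×103 = 5470 ≤ 5484; next would be 5573 > 5484)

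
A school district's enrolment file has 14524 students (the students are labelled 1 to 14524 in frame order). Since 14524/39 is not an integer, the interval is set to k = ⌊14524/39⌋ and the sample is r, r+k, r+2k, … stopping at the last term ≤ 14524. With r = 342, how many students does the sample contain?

k = ⌊14524/39⌋ = 372
Achieved size = ⌊(14524 − 342)/372⌋ + 1 = ⌊14182/372⌋ + 1 = 38 + 1 = 39
(last selection: 342 + 38×372 = 14478 ≤ 14524; next would be 14850 > 14524)

39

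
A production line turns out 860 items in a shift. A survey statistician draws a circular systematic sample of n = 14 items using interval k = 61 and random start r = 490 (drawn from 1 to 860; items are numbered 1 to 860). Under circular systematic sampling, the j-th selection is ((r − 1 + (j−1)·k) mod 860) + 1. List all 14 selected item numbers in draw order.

Selection 1: 490
Selection 2: 490 + 61 = 551
Selection 3: 551 + 61 = 612
Selection 4: 612 + 61 = 673
Selection 5: 673 + 61 = 734
Selection 6: 734 + 61 = 795
Selection 7: 795 + 61 = 856
Selection 8: 856 + 61 = 917 → 917 − 860 = 57
Selection 9: 57 + 61 = 118
Selection 10: 118 + 61 = 179
Selection 11: 179 + 61 = 240
Selection 12: 240 + 61 = 301
Selection 13: 301 + 61 = 362
Selection 14: 362 + 61 = 423

490, 551, 612, 673, 734, 795, 856, 57, 118, 179, 240, 301, 362, 423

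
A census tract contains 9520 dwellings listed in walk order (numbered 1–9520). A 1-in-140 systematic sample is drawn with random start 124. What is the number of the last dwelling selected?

k = 140
68th selection = r + (68−1)·k = 124 + 67×140 = 124 + 9380 = 9504

9504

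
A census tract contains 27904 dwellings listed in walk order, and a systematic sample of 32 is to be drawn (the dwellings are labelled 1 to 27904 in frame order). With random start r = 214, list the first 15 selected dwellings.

214, 1086, 1958, 2830, 3702, 4574, 5446, 6318, 7190, 8062, 8934, 9806, 10678, 11550, 12422

k = N/n = 27904/32 = 872
dwelling 1: 214
dwelling 2: 214 + 872 = 1086
dwelling 3: 1086 + 872 = 1958
dwelling 4: 1958 + 872 = 2830
dwelling 5: 2830 + 872 = 3702
dwelling 6: 3702 + 872 = 4574
dwelling 7: 4574 + 872 = 5446
dwelling 8: 5446 + 872 = 6318
dwelling 9: 6318 + 872 = 7190
dwelling 10: 7190 + 872 = 8062
dwelling 11: 8062 + 872 = 8934
dwelling 12: 8934 + 872 = 9806
dwelling 13: 9806 + 872 = 10678
dwelling 14: 10678 + 872 = 11550
dwelling 15: 11550 + 872 = 12422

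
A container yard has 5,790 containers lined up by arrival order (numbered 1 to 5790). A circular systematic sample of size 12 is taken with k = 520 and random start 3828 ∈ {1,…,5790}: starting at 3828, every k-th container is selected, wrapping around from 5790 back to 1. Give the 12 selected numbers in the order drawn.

3828, 4348, 4868, 5388, 118, 638, 1158, 1678, 2198, 2718, 3238, 3758

Selection 1: 3828
Selection 2: 3828 + 520 = 4348
Selection 3: 4348 + 520 = 4868
Selection 4: 4868 + 520 = 5388
Selection 5: 5388 + 520 = 5908 → 5908 − 5790 = 118
Selection 6: 118 + 520 = 638
Selection 7: 638 + 520 = 1158
Selection 8: 1158 + 520 = 1678
Selection 9: 1678 + 520 = 2198
Selection 10: 2198 + 520 = 2718
Selection 11: 2718 + 520 = 3238
Selection 12: 3238 + 520 = 3758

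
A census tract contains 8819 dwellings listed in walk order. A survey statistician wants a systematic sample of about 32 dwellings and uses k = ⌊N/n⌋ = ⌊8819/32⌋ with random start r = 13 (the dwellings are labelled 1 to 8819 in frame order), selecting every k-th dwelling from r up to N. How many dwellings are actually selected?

k = ⌊8819/32⌋ = 275
Achieved size = ⌊(8819 − 13)/275⌋ + 1 = ⌊8806/275⌋ + 1 = 32 + 1 = 33
(last selection: 13 + 32×275 = 8813 ≤ 8819; next would be 9088 > 8819)

33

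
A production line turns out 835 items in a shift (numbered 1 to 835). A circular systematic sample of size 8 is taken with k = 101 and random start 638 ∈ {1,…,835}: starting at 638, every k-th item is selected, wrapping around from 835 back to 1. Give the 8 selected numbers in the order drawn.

638, 739, 5, 106, 207, 308, 409, 510

Selection 1: 638
Selection 2: 638 + 101 = 739
Selection 3: 739 + 101 = 840 → 840 − 835 = 5
Selection 4: 5 + 101 = 106
Selection 5: 106 + 101 = 207
Selection 6: 207 + 101 = 308
Selection 7: 308 + 101 = 409
Selection 8: 409 + 101 = 510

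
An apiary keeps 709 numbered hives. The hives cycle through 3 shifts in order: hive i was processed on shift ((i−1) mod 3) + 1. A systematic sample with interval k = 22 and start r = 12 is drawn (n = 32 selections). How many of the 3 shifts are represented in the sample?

Consecutive selections differ by k = 22, so their shift numbers differ by 22 mod 3 = 1.
gcd(22, 3) = 1, so the sample visits 3/1 = 3 distinct residues mod 3.
Start 12 is shift 3; the shifts hit are 1, 2, 3.

3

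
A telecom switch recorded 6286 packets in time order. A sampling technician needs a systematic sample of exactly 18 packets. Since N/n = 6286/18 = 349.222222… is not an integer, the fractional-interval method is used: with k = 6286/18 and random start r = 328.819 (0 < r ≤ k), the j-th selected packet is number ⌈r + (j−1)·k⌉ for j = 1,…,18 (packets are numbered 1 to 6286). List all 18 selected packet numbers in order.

329, 679, 1028, 1377, 1726, 2075, 2425, 2774, 3123, 3472, 3822, 4171, 4520, 4869, 5218, 5568, 5917, 6266

j=1: r + 0k = 328.819 → ⌈·⌉ = 329
j=2: r + 1k = 678.041222… → ⌈·⌉ = 679
j=3: r + 2k = 1027.263444… → ⌈·⌉ = 1028
j=4: r + 3k = 1376.485666… → ⌈·⌉ = 1377
j=5: r + 4k = 1725.707888… → ⌈·⌉ = 1726
j=6: r + 5k = 2074.930111… → ⌈·⌉ = 2075
j=7: r + 6k = 2424.152333… → ⌈·⌉ = 2425
j=8: r + 7k = 2773.374555… → ⌈·⌉ = 2774
j=9: r + 8k = 3122.596777… → ⌈·⌉ = 3123
j=10: r + 9k = 3471.819 → ⌈·⌉ = 3472
j=11: r + 10k = 3821.041222… → ⌈·⌉ = 3822
j=12: r + 11k = 4170.263444… → ⌈·⌉ = 4171
j=13: r + 12k = 4519.485666… → ⌈·⌉ = 4520
j=14: r + 13k = 4868.707888… → ⌈·⌉ = 4869
j=15: r + 14k = 5217.930111… → ⌈·⌉ = 5218
j=16: r + 15k = 5567.152333… → ⌈·⌉ = 5568
j=17: r + 16k = 5916.374555… → ⌈·⌉ = 5917
j=18: r + 17k = 6265.596777… → ⌈·⌉ = 6266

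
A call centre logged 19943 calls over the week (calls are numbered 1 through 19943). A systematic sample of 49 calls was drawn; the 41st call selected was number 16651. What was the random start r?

k = 19943/49 = 407
r = 16651 − (41−1)×407 = 16651 − 16280 = 371

371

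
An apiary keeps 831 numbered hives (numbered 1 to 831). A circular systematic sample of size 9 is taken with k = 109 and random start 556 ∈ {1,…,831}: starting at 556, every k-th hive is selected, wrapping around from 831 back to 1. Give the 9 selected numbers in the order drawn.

Selection 1: 556
Selection 2: 556 + 109 = 665
Selection 3: 665 + 109 = 774
Selection 4: 774 + 109 = 883 → 883 − 831 = 52
Selection 5: 52 + 109 = 161
Selection 6: 161 + 109 = 270
Selection 7: 270 + 109 = 379
Selection 8: 379 + 109 = 488
Selection 9: 488 + 109 = 597

556, 665, 774, 52, 161, 270, 379, 488, 597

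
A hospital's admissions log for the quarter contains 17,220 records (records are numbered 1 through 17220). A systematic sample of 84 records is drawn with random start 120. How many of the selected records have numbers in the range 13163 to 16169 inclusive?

k = 17220/84 = 205
First selection ≥ 13163: 120 + ⌈(13163−120)/205⌉·205 = 120 + 64×205 = 13240
Last selection ≤ 16169: 120 + ⌊(16169−120)/205⌋·205 = 120 + 78×205 = 16110
Count = 78 − 64 + 1 = 15

15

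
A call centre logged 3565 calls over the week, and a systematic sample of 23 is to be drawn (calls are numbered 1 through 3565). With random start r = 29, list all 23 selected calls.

k = N/n = 3565/23 = 155
call 1: 29
call 2: 29 + 155 = 184
call 3: 184 + 155 = 339
call 4: 339 + 155 = 494
call 5: 494 + 155 = 649
call 6: 649 + 155 = 804
call 7: 804 + 155 = 959
call 8: 959 + 155 = 1114
call 9: 1114 + 155 = 1269
call 10: 1269 + 155 = 1424
call 11: 1424 + 155 = 1579
call 12: 1579 + 155 = 1734
call 13: 1734 + 155 = 1889
call 14: 1889 + 155 = 2044
call 15: 2044 + 155 = 2199
call 16: 2199 + 155 = 2354
call 17: 2354 + 155 = 2509
call 18: 2509 + 155 = 2664
call 19: 2664 + 155 = 2819
call 20: 2819 + 155 = 2974
call 21: 2974 + 155 = 3129
call 22: 3129 + 155 = 3284
call 23: 3284 + 155 = 3439

29, 184, 339, 494, 649, 804, 959, 1114, 1269, 1424, 1579, 1734, 1889, 2044, 2199, 2354, 2509, 2664, 2819, 2974, 3129, 3284, 3439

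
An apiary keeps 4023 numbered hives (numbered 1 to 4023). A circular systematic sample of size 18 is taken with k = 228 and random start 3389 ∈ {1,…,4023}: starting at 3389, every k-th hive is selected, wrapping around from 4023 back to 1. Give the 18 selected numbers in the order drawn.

3389, 3617, 3845, 50, 278, 506, 734, 962, 1190, 1418, 1646, 1874, 2102, 2330, 2558, 2786, 3014, 3242

Selection 1: 3389
Selection 2: 3389 + 228 = 3617
Selection 3: 3617 + 228 = 3845
Selection 4: 3845 + 228 = 4073 → 4073 − 4023 = 50
Selection 5: 50 + 228 = 278
Selection 6: 278 + 228 = 506
Selection 7: 506 + 228 = 734
Selection 8: 734 + 228 = 962
Selection 9: 962 + 228 = 1190
Selection 10: 1190 + 228 = 1418
Selection 11: 1418 + 228 = 1646
Selection 12: 1646 + 228 = 1874
Selection 13: 1874 + 228 = 2102
Selection 14: 2102 + 228 = 2330
Selection 15: 2330 + 228 = 2558
Selection 16: 2558 + 228 = 2786
Selection 17: 2786 + 228 = 3014
Selection 18: 3014 + 228 = 3242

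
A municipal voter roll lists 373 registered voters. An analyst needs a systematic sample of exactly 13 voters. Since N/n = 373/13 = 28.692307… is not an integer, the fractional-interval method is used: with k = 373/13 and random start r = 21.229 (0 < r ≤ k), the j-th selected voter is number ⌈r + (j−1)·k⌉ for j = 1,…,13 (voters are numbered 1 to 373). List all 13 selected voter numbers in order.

j=1: r + 0k = 21.229 → ⌈·⌉ = 22
j=2: r + 1k = 49.921307… → ⌈·⌉ = 50
j=3: r + 2k = 78.613615… → ⌈·⌉ = 79
j=4: r + 3k = 107.305923… → ⌈·⌉ = 108
j=5: r + 4k = 135.998230… → ⌈·⌉ = 136
j=6: r + 5k = 164.690538… → ⌈·⌉ = 165
j=7: r + 6k = 193.382846… → ⌈·⌉ = 194
j=8: r + 7k = 222.075153… → ⌈·⌉ = 223
j=9: r + 8k = 250.767461… → ⌈·⌉ = 251
j=10: r + 9k = 279.459769… → ⌈·⌉ = 280
j=11: r + 10k = 308.152076… → ⌈·⌉ = 309
j=12: r + 11k = 336.844384… → ⌈·⌉ = 337
j=13: r + 12k = 365.536692… → ⌈·⌉ = 366

22, 50, 79, 108, 136, 165, 194, 223, 251, 280, 309, 337, 366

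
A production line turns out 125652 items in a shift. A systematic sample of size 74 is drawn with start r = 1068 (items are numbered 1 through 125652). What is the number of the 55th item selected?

k = 125652/74 = 1698
55th selection = r + (55−1)·k = 1068 + 54×1698 = 1068 + 91692 = 92760

92760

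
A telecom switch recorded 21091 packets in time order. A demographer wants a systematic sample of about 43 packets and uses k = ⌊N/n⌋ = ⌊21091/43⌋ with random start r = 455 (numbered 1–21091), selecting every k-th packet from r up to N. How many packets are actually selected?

k = ⌊21091/43⌋ = 490
Achieved size = ⌊(21091 − 455)/490⌋ + 1 = ⌊20636/490⌋ + 1 = 42 + 1 = 43
(last selection: 455 + 42×490 = 21035 ≤ 21091; next would be 21525 > 21091)

43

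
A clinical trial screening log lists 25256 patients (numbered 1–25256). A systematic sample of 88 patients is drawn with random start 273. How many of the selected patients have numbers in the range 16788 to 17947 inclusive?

k = 25256/88 = 287
First selection ≥ 16788: 273 + ⌈(16788−273)/287⌉·287 = 273 + 58×287 = 16919
Last selection ≤ 17947: 273 + ⌊(17947−273)/287⌋·287 = 273 + 61×287 = 17780
Count = 61 − 58 + 1 = 4

4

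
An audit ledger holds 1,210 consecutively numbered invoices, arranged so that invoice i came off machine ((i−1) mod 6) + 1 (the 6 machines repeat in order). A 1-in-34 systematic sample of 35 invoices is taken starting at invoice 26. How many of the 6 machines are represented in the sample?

Consecutive selections differ by k = 34, so their machine numbers differ by 34 mod 6 = 4.
gcd(34, 6) = 2, so the sample visits 6/2 = 3 distinct residues mod 6.
Start 26 is machine 2; the machines hit are 2, 4, 6.

3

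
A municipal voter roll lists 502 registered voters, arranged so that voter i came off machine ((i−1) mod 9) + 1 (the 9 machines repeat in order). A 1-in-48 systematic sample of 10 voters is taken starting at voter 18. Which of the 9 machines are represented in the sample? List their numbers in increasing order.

Consecutive selections differ by k = 48, so their machine numbers differ by 48 mod 9 = 3.
gcd(48, 9) = 3, so the sample visits 9/3 = 3 distinct residues mod 9.
Start 18 is machine 9; the machines hit are 3, 6, 9.

3, 6, 9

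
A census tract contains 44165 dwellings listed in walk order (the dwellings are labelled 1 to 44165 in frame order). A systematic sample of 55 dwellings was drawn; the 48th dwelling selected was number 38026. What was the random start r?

285

k = 44165/55 = 803
r = 38026 − (48−1)×803 = 38026 − 37741 = 285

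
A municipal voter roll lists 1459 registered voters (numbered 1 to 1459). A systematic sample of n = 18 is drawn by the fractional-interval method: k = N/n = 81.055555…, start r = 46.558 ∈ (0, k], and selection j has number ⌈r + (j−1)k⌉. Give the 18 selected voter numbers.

j=1: r + 0k = 46.558 → ⌈·⌉ = 47
j=2: r + 1k = 127.613555… → ⌈·⌉ = 128
j=3: r + 2k = 208.669111… → ⌈·⌉ = 209
j=4: r + 3k = 289.724666… → ⌈·⌉ = 290
j=5: r + 4k = 370.780222… → ⌈·⌉ = 371
j=6: r + 5k = 451.835777… → ⌈·⌉ = 452
j=7: r + 6k = 532.891333… → ⌈·⌉ = 533
j=8: r + 7k = 613.946888… → ⌈·⌉ = 614
j=9: r + 8k = 695.002444… → ⌈·⌉ = 696
j=10: r + 9k = 776.058 → ⌈·⌉ = 777
j=11: r + 10k = 857.113555… → ⌈·⌉ = 858
j=12: r + 11k = 938.169111… → ⌈·⌉ = 939
j=13: r + 12k = 1019.224666… → ⌈·⌉ = 1020
j=14: r + 13k = 1100.280222… → ⌈·⌉ = 1101
j=15: r + 14k = 1181.335777… → ⌈·⌉ = 1182
j=16: r + 15k = 1262.391333… → ⌈·⌉ = 1263
j=17: r + 16k = 1343.446888… → ⌈·⌉ = 1344
j=18: r + 17k = 1424.502444… → ⌈·⌉ = 1425

47, 128, 209, 290, 371, 452, 533, 614, 696, 777, 858, 939, 1020, 1101, 1182, 1263, 1344, 1425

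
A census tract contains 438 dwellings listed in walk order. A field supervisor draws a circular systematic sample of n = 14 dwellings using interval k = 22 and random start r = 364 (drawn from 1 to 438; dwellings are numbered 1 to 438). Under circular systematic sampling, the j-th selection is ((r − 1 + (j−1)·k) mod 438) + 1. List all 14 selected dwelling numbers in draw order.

364, 386, 408, 430, 14, 36, 58, 80, 102, 124, 146, 168, 190, 212

Selection 1: 364
Selection 2: 364 + 22 = 386
Selection 3: 386 + 22 = 408
Selection 4: 408 + 22 = 430
Selection 5: 430 + 22 = 452 → 452 − 438 = 14
Selection 6: 14 + 22 = 36
Selection 7: 36 + 22 = 58
Selection 8: 58 + 22 = 80
Selection 9: 80 + 22 = 102
Selection 10: 102 + 22 = 124
Selection 11: 124 + 22 = 146
Selection 12: 146 + 22 = 168
Selection 13: 168 + 22 = 190
Selection 14: 190 + 22 = 212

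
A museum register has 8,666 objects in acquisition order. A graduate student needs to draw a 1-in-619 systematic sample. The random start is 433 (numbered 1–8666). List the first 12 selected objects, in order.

object 1: 433
object 2: 433 + 619 = 1052
object 3: 1052 + 619 = 1671
object 4: 1671 + 619 = 2290
object 5: 2290 + 619 = 2909
object 6: 2909 + 619 = 3528
object 7: 3528 + 619 = 4147
object 8: 4147 + 619 = 4766
object 9: 4766 + 619 = 5385
object 10: 5385 + 619 = 6004
object 11: 6004 + 619 = 6623
object 12: 6623 + 619 = 7242

433, 1052, 1671, 2290, 2909, 3528, 4147, 4766, 5385, 6004, 6623, 7242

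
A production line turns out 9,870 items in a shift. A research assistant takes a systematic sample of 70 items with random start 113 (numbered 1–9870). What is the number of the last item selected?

k = 9870/70 = 141
70th selection = r + (70−1)·k = 113 + 69×141 = 113 + 9729 = 9842

9842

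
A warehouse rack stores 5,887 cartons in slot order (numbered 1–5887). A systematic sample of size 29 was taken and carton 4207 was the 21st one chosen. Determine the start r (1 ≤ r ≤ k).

k = 5887/29 = 203
r = 4207 − (21−1)×203 = 4207 − 4060 = 147

147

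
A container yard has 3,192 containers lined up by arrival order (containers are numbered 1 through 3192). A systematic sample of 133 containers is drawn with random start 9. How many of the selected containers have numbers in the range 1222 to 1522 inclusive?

13

k = 3192/133 = 24
First selection ≥ 1222: 9 + ⌈(1222−9)/24⌉·24 = 9 + 51×24 = 1233
Last selection ≤ 1522: 9 + ⌊(1522−9)/24⌋·24 = 9 + 63×24 = 1521
Count = 63 − 51 + 1 = 13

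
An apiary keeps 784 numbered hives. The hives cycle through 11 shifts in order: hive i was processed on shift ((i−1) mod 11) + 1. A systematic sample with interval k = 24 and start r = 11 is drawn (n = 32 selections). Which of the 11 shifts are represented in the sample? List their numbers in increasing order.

Consecutive selections differ by k = 24, so their shift numbers differ by 24 mod 11 = 2.
gcd(24, 11) = 1, so the sample visits 11/1 = 11 distinct residues mod 11.
Start 11 is shift 11; the shifts hit are 1, 2, 3, 4, 5, 6, 7, 8, 9, 10, 11.

1, 2, 3, 4, 5, 6, 7, 8, 9, 10, 11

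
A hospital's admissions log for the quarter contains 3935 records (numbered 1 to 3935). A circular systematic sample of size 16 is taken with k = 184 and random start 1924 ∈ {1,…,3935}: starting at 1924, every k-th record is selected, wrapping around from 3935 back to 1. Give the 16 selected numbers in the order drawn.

Selection 1: 1924
Selection 2: 1924 + 184 = 2108
Selection 3: 2108 + 184 = 2292
Selection 4: 2292 + 184 = 2476
Selection 5: 2476 + 184 = 2660
Selection 6: 2660 + 184 = 2844
Selection 7: 2844 + 184 = 3028
Selection 8: 3028 + 184 = 3212
Selection 9: 3212 + 184 = 3396
Selection 10: 3396 + 184 = 3580
Selection 11: 3580 + 184 = 3764
Selection 12: 3764 + 184 = 3948 → 3948 − 3935 = 13
Selection 13: 13 + 184 = 197
Selection 14: 197 + 184 = 381
Selection 15: 381 + 184 = 565
Selection 16: 565 + 184 = 749

1924, 2108, 2292, 2476, 2660, 2844, 3028, 3212, 3396, 3580, 3764, 13, 197, 381, 565, 749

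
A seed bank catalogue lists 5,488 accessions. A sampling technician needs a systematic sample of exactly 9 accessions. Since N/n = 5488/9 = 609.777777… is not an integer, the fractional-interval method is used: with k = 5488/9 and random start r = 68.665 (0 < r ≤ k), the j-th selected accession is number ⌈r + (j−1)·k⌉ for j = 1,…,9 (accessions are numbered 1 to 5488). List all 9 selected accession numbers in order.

69, 679, 1289, 1898, 2508, 3118, 3728, 4338, 4947

j=1: r + 0k = 68.665 → ⌈·⌉ = 69
j=2: r + 1k = 678.442777… → ⌈·⌉ = 679
j=3: r + 2k = 1288.220555… → ⌈·⌉ = 1289
j=4: r + 3k = 1897.998333… → ⌈·⌉ = 1898
j=5: r + 4k = 2507.776111… → ⌈·⌉ = 2508
j=6: r + 5k = 3117.553888… → ⌈·⌉ = 3118
j=7: r + 6k = 3727.331666… → ⌈·⌉ = 3728
j=8: r + 7k = 4337.109444… → ⌈·⌉ = 4338
j=9: r + 8k = 4946.887222… → ⌈·⌉ = 4947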